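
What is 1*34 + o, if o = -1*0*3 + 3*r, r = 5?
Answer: 49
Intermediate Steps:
o = 15 (o = -1*0*3 + 3*5 = 0*3 + 15 = 0 + 15 = 15)
1*34 + o = 1*34 + 15 = 34 + 15 = 49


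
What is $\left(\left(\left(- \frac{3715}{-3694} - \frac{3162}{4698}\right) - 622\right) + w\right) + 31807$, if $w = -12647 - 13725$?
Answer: $\frac{13922092933}{2892402} \approx 4813.3$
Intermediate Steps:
$w = -26372$ ($w = -12647 - 13725 = -26372$)
$\left(\left(\left(- \frac{3715}{-3694} - \frac{3162}{4698}\right) - 622\right) + w\right) + 31807 = \left(\left(\left(- \frac{3715}{-3694} - \frac{3162}{4698}\right) - 622\right) - 26372\right) + 31807 = \left(\left(\left(\left(-3715\right) \left(- \frac{1}{3694}\right) - \frac{527}{783}\right) - 622\right) - 26372\right) + 31807 = \left(\left(\left(\frac{3715}{3694} - \frac{527}{783}\right) - 622\right) - 26372\right) + 31807 = \left(\left(\frac{962107}{2892402} - 622\right) - 26372\right) + 31807 = \left(- \frac{1798111937}{2892402} - 26372\right) + 31807 = - \frac{78076537481}{2892402} + 31807 = \frac{13922092933}{2892402}$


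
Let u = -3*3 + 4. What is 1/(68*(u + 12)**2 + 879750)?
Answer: 1/883082 ≈ 1.1324e-6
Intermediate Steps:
u = -5 (u = -9 + 4 = -5)
1/(68*(u + 12)**2 + 879750) = 1/(68*(-5 + 12)**2 + 879750) = 1/(68*7**2 + 879750) = 1/(68*49 + 879750) = 1/(3332 + 879750) = 1/883082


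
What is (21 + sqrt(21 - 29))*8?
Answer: 168 + 16*I*sqrt(2) ≈ 168.0 + 22.627*I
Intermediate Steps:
(21 + sqrt(21 - 29))*8 = (21 + sqrt(-8))*8 = (21 + 2*I*sqrt(2))*8 = 168 + 16*I*sqrt(2)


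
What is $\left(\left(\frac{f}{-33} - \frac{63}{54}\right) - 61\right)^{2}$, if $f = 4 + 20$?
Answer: $\frac{17230801}{4356} \approx 3955.6$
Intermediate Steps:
$f = 24$
$\left(\left(\frac{f}{-33} - \frac{63}{54}\right) - 61\right)^{2} = \left(\left(\frac{24}{-33} - \frac{63}{54}\right) - 61\right)^{2} = \left(\left(24 \left(- \frac{1}{33}\right) - \frac{7}{6}\right) - 61\right)^{2} = \left(\left(- \frac{8}{11} - \frac{7}{6}\right) - 61\right)^{2} = \left(- \frac{125}{66} - 61\right)^{2} = \left(- \frac{4151}{66}\right)^{2} = \frac{17230801}{4356}$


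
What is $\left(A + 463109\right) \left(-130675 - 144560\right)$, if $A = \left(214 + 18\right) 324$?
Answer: $-148152670095$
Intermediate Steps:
$A = 75168$ ($A = 232 \cdot 324 = 75168$)
$\left(A + 463109\right) \left(-130675 - 144560\right) = \left(75168 + 463109\right) \left(-130675 - 144560\right) = 538277 \left(-275235\right) = -148152670095$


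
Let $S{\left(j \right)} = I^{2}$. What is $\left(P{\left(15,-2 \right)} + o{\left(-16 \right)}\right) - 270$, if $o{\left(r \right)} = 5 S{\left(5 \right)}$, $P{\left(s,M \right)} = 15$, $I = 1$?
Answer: $-250$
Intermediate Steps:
$S{\left(j \right)} = 1$ ($S{\left(j \right)} = 1^{2} = 1$)
$o{\left(r \right)} = 5$ ($o{\left(r \right)} = 5 \cdot 1 = 5$)
$\left(P{\left(15,-2 \right)} + o{\left(-16 \right)}\right) - 270 = \left(15 + 5\right) - 270 = 20 - 270 = -250$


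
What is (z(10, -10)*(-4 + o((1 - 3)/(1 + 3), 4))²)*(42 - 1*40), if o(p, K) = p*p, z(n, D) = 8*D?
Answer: -2250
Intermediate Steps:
o(p, K) = p²
(z(10, -10)*(-4 + o((1 - 3)/(1 + 3), 4))²)*(42 - 1*40) = ((8*(-10))*(-4 + ((1 - 3)/(1 + 3))²)²)*(42 - 1*40) = (-80*(-4 + (-2/4)²)²)*(42 - 40) = -80*(-4 + (-2*¼)²)²*2 = -80*(-4 + (-½)²)²*2 = -80*(-4 + ¼)²*2 = -80*(-15/4)²*2 = -80*225/16*2 = -1125*2 = -2250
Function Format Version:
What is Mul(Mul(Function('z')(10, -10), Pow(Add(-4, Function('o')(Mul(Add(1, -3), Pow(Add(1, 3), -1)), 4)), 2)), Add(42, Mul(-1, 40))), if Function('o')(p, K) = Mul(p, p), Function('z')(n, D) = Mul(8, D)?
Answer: -2250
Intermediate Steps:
Function('o')(p, K) = Pow(p, 2)
Mul(Mul(Function('z')(10, -10), Pow(Add(-4, Function('o')(Mul(Add(1, -3), Pow(Add(1, 3), -1)), 4)), 2)), Add(42, Mul(-1, 40))) = Mul(Mul(Mul(8, -10), Pow(Add(-4, Pow(Mul(Add(1, -3), Pow(Add(1, 3), -1)), 2)), 2)), Add(42, Mul(-1, 40))) = Mul(Mul(-80, Pow(Add(-4, Pow(Mul(-2, Pow(4, -1)), 2)), 2)), Add(42, -40)) = Mul(Mul(-80, Pow(Add(-4, Pow(Mul(-2, Rational(1, 4)), 2)), 2)), 2) = Mul(Mul(-80, Pow(Add(-4, Pow(Rational(-1, 2), 2)), 2)), 2) = Mul(Mul(-80, Pow(Add(-4, Rational(1, 4)), 2)), 2) = Mul(Mul(-80, Pow(Rational(-15, 4), 2)), 2) = Mul(Mul(-80, Rational(225, 16)), 2) = Mul(-1125, 2) = -2250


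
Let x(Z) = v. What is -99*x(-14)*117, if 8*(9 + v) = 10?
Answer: 359073/4 ≈ 89768.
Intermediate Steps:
v = -31/4 (v = -9 + (1/8)*10 = -9 + 5/4 = -31/4 ≈ -7.7500)
x(Z) = -31/4
-99*x(-14)*117 = -99*(-31/4)*117 = (3069/4)*117 = 359073/4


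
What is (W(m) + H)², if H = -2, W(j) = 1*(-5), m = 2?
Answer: 49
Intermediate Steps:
W(j) = -5
(W(m) + H)² = (-5 - 2)² = (-7)² = 49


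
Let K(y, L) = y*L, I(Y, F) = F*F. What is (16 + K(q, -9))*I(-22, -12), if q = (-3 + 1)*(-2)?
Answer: -2880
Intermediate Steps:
I(Y, F) = F**2
q = 4 (q = -2*(-2) = 4)
K(y, L) = L*y
(16 + K(q, -9))*I(-22, -12) = (16 - 9*4)*(-12)**2 = (16 - 36)*144 = -20*144 = -2880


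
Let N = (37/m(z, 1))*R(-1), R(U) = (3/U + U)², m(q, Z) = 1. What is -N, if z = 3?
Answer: -592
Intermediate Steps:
R(U) = (U + 3/U)²
N = 592 (N = (37/1)*((3 + (-1)²)²/(-1)²) = (1*37)*(1*(3 + 1)²) = 37*(1*4²) = 37*(1*16) = 37*16 = 592)
-N = -1*592 = -592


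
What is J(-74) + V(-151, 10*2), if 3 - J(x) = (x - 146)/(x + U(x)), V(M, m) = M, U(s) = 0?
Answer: -5586/37 ≈ -150.97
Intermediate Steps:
J(x) = 3 - (-146 + x)/x (J(x) = 3 - (x - 146)/(x + 0) = 3 - (-146 + x)/x)
J(-74) + V(-151, 10*2) = (2 + 146/(-74)) - 151 = (2 + 146*(-1/74)) - 151 = (2 - 73/37) - 151 = 1/37 - 151 = -5586/37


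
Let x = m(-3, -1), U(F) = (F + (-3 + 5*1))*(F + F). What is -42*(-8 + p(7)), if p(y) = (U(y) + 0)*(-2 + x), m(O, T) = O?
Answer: 26796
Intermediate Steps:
U(F) = 2*F*(2 + F) (U(F) = (F + (-3 + 5))*(2*F) = (F + 2)*(2*F) = (2 + F)*(2*F) = 2*F*(2 + F))
x = -3
p(y) = -10*y*(2 + y) (p(y) = (2*y*(2 + y) + 0)*(-2 - 3) = (2*y*(2 + y))*(-5) = -10*y*(2 + y))
-42*(-8 + p(7)) = -42*(-8 - 10*7*(2 + 7)) = -42*(-8 - 10*7*9) = -42*(-8 - 630) = -42*(-638) = 26796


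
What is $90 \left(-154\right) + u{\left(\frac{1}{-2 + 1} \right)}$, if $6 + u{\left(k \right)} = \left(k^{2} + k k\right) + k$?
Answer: $-13865$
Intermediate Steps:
$u{\left(k \right)} = -6 + k + 2 k^{2}$ ($u{\left(k \right)} = -6 + \left(\left(k^{2} + k k\right) + k\right) = -6 + \left(\left(k^{2} + k^{2}\right) + k\right) = -6 + \left(2 k^{2} + k\right) = -6 + \left(k + 2 k^{2}\right) = -6 + k + 2 k^{2}$)
$90 \left(-154\right) + u{\left(\frac{1}{-2 + 1} \right)} = 90 \left(-154\right) + \left(-6 + \frac{1}{-2 + 1} + 2 \left(\frac{1}{-2 + 1}\right)^{2}\right) = -13860 + \left(-6 + \frac{1}{-1} + 2 \left(\frac{1}{-1}\right)^{2}\right) = -13860 - \left(7 - 2\right) = -13860 - 5 = -13865$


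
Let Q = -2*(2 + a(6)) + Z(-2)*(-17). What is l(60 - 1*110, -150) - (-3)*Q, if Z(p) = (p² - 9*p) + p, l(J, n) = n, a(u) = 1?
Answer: -1188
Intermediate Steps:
Z(p) = p² - 8*p
Q = -346 (Q = -2*(2 + 1) - 2*(-8 - 2)*(-17) = -2*3 - 2*(-10)*(-17) = -6 + 20*(-17) = -6 - 340 = -346)
l(60 - 1*110, -150) - (-3)*Q = -150 - (-3)*(-346) = -150 - 1*1038 = -150 - 1038 = -1188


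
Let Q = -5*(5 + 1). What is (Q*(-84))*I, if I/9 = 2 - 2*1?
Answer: 0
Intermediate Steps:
I = 0 (I = 9*(2 - 2*1) = 9*(2 - 2) = 9*0 = 0)
Q = -30 (Q = -5*6 = -30)
(Q*(-84))*I = -30*(-84)*0 = 2520*0 = 0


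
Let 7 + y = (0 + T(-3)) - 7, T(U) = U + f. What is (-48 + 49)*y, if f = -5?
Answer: -22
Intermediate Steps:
T(U) = -5 + U (T(U) = U - 5 = -5 + U)
y = -22 (y = -7 + ((0 + (-5 - 3)) - 7) = -7 + ((0 - 8) - 7) = -7 + (-8 - 7) = -7 - 15 = -22)
(-48 + 49)*y = (-48 + 49)*(-22) = 1*(-22) = -22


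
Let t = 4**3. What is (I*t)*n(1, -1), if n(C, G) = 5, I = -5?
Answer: -1600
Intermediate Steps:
t = 64
(I*t)*n(1, -1) = -5*64*5 = -320*5 = -1600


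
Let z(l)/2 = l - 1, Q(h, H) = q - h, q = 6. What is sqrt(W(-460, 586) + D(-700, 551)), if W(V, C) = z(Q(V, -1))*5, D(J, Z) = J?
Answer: 5*sqrt(158) ≈ 62.849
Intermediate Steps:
Q(h, H) = 6 - h
z(l) = -2 + 2*l (z(l) = 2*(l - 1) = 2*(-1 + l) = -2 + 2*l)
W(V, C) = 50 - 10*V (W(V, C) = (-2 + 2*(6 - V))*5 = (-2 + (12 - 2*V))*5 = (10 - 2*V)*5 = 50 - 10*V)
sqrt(W(-460, 586) + D(-700, 551)) = sqrt((50 - 10*(-460)) - 700) = sqrt((50 + 4600) - 700) = sqrt(4650 - 700) = sqrt(3950) = 5*sqrt(158)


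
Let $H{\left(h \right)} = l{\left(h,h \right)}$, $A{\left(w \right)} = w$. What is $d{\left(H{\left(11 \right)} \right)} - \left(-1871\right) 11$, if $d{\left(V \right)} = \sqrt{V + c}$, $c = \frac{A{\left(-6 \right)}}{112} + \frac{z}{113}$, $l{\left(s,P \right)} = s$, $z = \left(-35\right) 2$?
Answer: $20581 + \frac{3 \sqrt{11486902}}{3164} \approx 20584.0$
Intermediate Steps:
$z = -70$
$H{\left(h \right)} = h$
$c = - \frac{4259}{6328}$ ($c = - \frac{6}{112} - \frac{70}{113} = \left(-6\right) \frac{1}{112} - \frac{70}{113} = - \frac{3}{56} - \frac{70}{113} = - \frac{4259}{6328} \approx -0.67304$)
$d{\left(V \right)} = \sqrt{- \frac{4259}{6328} + V}$ ($d{\left(V \right)} = \sqrt{V - \frac{4259}{6328}} = \sqrt{- \frac{4259}{6328} + V}$)
$d{\left(H{\left(11 \right)} \right)} - \left(-1871\right) 11 = \frac{\sqrt{-6737738 + 10010896 \cdot 11}}{3164} - \left(-1871\right) 11 = \frac{\sqrt{-6737738 + 110119856}}{3164} - -20581 = \frac{\sqrt{103382118}}{3164} + 20581 = \frac{3 \sqrt{11486902}}{3164} + 20581 = 20581 + \frac{3 \sqrt{11486902}}{3164}$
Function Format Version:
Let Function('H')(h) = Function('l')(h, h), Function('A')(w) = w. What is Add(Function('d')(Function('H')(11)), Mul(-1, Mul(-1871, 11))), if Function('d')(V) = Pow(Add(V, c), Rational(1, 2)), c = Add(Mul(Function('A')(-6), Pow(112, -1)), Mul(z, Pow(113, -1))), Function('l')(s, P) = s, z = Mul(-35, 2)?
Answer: Add(20581, Mul(Rational(3, 3164), Pow(11486902, Rational(1, 2)))) ≈ 20584.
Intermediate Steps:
z = -70
Function('H')(h) = h
c = Rational(-4259, 6328) (c = Add(Mul(-6, Pow(112, -1)), Mul(-70, Pow(113, -1))) = Add(Mul(-6, Rational(1, 112)), Mul(-70, Rational(1, 113))) = Add(Rational(-3, 56), Rational(-70, 113)) = Rational(-4259, 6328) ≈ -0.67304)
Function('d')(V) = Pow(Add(Rational(-4259, 6328), V), Rational(1, 2)) (Function('d')(V) = Pow(Add(V, Rational(-4259, 6328)), Rational(1, 2)) = Pow(Add(Rational(-4259, 6328), V), Rational(1, 2)))
Add(Function('d')(Function('H')(11)), Mul(-1, Mul(-1871, 11))) = Add(Mul(Rational(1, 3164), Pow(Add(-6737738, Mul(10010896, 11)), Rational(1, 2))), Mul(-1, Mul(-1871, 11))) = Add(Mul(Rational(1, 3164), Pow(Add(-6737738, 110119856), Rational(1, 2))), Mul(-1, -20581)) = Add(Mul(Rational(1, 3164), Pow(103382118, Rational(1, 2))), 20581) = Add(Mul(Rational(1, 3164), Mul(3, Pow(11486902, Rational(1, 2)))), 20581) = Add(Mul(Rational(3, 3164), Pow(11486902, Rational(1, 2))), 20581) = Add(20581, Mul(Rational(3, 3164), Pow(11486902, Rational(1, 2))))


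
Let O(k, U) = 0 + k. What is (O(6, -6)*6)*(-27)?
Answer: -972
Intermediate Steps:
O(k, U) = k
(O(6, -6)*6)*(-27) = (6*6)*(-27) = 36*(-27) = -972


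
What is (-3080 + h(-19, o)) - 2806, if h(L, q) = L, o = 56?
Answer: -5905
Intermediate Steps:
(-3080 + h(-19, o)) - 2806 = (-3080 - 19) - 2806 = -3099 - 2806 = -5905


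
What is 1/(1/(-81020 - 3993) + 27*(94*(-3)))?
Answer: -85013/647288983 ≈ -0.00013134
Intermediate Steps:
1/(1/(-81020 - 3993) + 27*(94*(-3))) = 1/(1/(-85013) + 27*(-282)) = 1/(-1/85013 - 7614) = 1/(-647288983/85013) = -85013/647288983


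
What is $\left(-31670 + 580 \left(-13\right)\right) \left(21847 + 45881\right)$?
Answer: $-2655614880$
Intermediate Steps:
$\left(-31670 + 580 \left(-13\right)\right) \left(21847 + 45881\right) = \left(-31670 - 7540\right) 67728 = \left(-39210\right) 67728 = -2655614880$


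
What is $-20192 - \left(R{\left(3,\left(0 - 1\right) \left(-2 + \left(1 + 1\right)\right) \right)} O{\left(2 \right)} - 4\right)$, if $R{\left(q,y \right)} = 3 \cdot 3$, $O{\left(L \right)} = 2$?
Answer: $-20206$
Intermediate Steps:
$R{\left(q,y \right)} = 9$
$-20192 - \left(R{\left(3,\left(0 - 1\right) \left(-2 + \left(1 + 1\right)\right) \right)} O{\left(2 \right)} - 4\right) = -20192 - \left(9 \cdot 2 - 4\right) = -20192 - \left(18 - 4\right) = -20192 - 14 = -20206$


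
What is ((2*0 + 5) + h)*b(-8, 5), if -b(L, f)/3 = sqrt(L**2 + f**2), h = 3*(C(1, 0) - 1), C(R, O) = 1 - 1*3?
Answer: 12*sqrt(89) ≈ 113.21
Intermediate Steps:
C(R, O) = -2 (C(R, O) = 1 - 3 = -2)
h = -9 (h = 3*(-2 - 1) = 3*(-3) = -9)
b(L, f) = -3*sqrt(L**2 + f**2)
((2*0 + 5) + h)*b(-8, 5) = ((2*0 + 5) - 9)*(-3*sqrt((-8)**2 + 5**2)) = ((0 + 5) - 9)*(-3*sqrt(64 + 25)) = (5 - 9)*(-3*sqrt(89)) = -(-12)*sqrt(89) = 12*sqrt(89)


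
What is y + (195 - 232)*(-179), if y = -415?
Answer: 6208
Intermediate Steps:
y + (195 - 232)*(-179) = -415 + (195 - 232)*(-179) = -415 - 37*(-179) = -415 + 6623 = 6208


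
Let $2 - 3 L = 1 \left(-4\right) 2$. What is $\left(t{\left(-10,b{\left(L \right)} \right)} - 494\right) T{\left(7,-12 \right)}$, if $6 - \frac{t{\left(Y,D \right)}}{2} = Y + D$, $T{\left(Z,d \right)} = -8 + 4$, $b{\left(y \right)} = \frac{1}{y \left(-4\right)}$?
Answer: $\frac{9237}{5} \approx 1847.4$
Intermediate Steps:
$L = \frac{10}{3}$ ($L = \frac{2}{3} - \frac{1 \left(-4\right) 2}{3} = \frac{2}{3} - \frac{\left(-4\right) 2}{3} = \frac{2}{3} - - \frac{8}{3} = \frac{2}{3} + \frac{8}{3} = \frac{10}{3} \approx 3.3333$)
$b{\left(y \right)} = - \frac{1}{4 y}$ ($b{\left(y \right)} = \frac{1}{y} \left(- \frac{1}{4}\right) = - \frac{1}{4 y}$)
$T{\left(Z,d \right)} = -4$
$t{\left(Y,D \right)} = 12 - 2 D - 2 Y$ ($t{\left(Y,D \right)} = 12 - 2 \left(Y + D\right) = 12 - 2 \left(D + Y\right) = 12 - \left(2 D + 2 Y\right) = 12 - 2 D - 2 Y$)
$\left(t{\left(-10,b{\left(L \right)} \right)} - 494\right) T{\left(7,-12 \right)} = \left(\left(12 - 2 \left(- \frac{1}{4 \cdot \frac{10}{3}}\right) - -20\right) - 494\right) \left(-4\right) = \left(\left(12 - 2 \left(\left(- \frac{1}{4}\right) \frac{3}{10}\right) + 20\right) - 494\right) \left(-4\right) = \left(\left(12 - - \frac{3}{20} + 20\right) - 494\right) \left(-4\right) = \left(\left(12 + \frac{3}{20} + 20\right) - 494\right) \left(-4\right) = \left(\frac{643}{20} - 494\right) \left(-4\right) = \left(- \frac{9237}{20}\right) \left(-4\right) = \frac{9237}{5}$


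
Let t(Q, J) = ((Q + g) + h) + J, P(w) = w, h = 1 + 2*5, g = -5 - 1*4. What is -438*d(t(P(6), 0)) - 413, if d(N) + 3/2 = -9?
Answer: 4186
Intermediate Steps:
g = -9 (g = -5 - 4 = -9)
h = 11 (h = 1 + 10 = 11)
t(Q, J) = 2 + J + Q (t(Q, J) = ((Q - 9) + 11) + J = ((-9 + Q) + 11) + J = (2 + Q) + J = 2 + J + Q)
d(N) = -21/2 (d(N) = -3/2 - 9 = -21/2)
-438*d(t(P(6), 0)) - 413 = -438*(-21/2) - 413 = 4599 - 413 = 4186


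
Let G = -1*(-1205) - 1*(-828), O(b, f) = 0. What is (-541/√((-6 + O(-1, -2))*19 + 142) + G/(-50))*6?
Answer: -6099/25 - 1623*√7/7 ≈ -857.40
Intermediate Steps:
G = 2033 (G = 1205 + 828 = 2033)
(-541/√((-6 + O(-1, -2))*19 + 142) + G/(-50))*6 = (-541/√((-6 + 0)*19 + 142) + 2033/(-50))*6 = (-541/√(-6*19 + 142) + 2033*(-1/50))*6 = (-541/√(-114 + 142) - 2033/50)*6 = (-541*√7/14 - 2033/50)*6 = (-2033/50 - 541*√7/14)*6 = -6099/25 - 1623*√7/7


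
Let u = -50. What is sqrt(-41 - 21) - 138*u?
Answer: 6900 + I*sqrt(62) ≈ 6900.0 + 7.874*I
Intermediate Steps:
sqrt(-41 - 21) - 138*u = sqrt(-41 - 21) - 138*(-50) = sqrt(-62) + 6900 = I*sqrt(62) + 6900 = 6900 + I*sqrt(62)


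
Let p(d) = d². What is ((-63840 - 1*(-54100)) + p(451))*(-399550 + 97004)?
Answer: -58591360906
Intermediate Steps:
((-63840 - 1*(-54100)) + p(451))*(-399550 + 97004) = ((-63840 - 1*(-54100)) + 451²)*(-399550 + 97004) = ((-63840 + 54100) + 203401)*(-302546) = (-9740 + 203401)*(-302546) = 193661*(-302546) = -58591360906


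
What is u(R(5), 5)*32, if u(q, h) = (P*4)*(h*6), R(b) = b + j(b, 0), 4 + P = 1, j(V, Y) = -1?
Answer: -11520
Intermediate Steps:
P = -3 (P = -4 + 1 = -3)
R(b) = -1 + b (R(b) = b - 1 = -1 + b)
u(q, h) = -72*h (u(q, h) = (-3*4)*(h*6) = -72*h)
u(R(5), 5)*32 = -72*5*32 = -360*32 = -11520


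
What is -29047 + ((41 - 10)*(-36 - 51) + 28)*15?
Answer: -69082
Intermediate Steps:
-29047 + ((41 - 10)*(-36 - 51) + 28)*15 = -29047 + (31*(-87) + 28)*15 = -29047 + (-2697 + 28)*15 = -29047 - 2669*15 = -29047 - 40035 = -69082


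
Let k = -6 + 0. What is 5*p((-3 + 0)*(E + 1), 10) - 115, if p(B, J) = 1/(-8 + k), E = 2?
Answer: -1615/14 ≈ -115.36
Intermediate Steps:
k = -6
p(B, J) = -1/14 (p(B, J) = 1/(-8 - 6) = 1/(-14) = -1/14)
5*p((-3 + 0)*(E + 1), 10) - 115 = 5*(-1/14) - 115 = -5/14 - 115 = -1615/14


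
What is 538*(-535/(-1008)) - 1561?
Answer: -642829/504 ≈ -1275.5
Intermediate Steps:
538*(-535/(-1008)) - 1561 = 538*(-535*(-1/1008)) - 1561 = 538*(535/1008) - 1561 = 143915/504 - 1561 = -642829/504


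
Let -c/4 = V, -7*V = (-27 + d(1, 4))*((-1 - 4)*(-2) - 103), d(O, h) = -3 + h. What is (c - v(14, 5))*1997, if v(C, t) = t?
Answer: 19245089/7 ≈ 2.7493e+6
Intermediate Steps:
V = -2418/7 (V = -(-27 + (-3 + 4))*((-1 - 4)*(-2) - 103)/7 = -(-27 + 1)*(-5*(-2) - 103)/7 = -(-26)*(10 - 103)/7 = -(-26)*(-93)/7 = -⅐*2418 = -2418/7 ≈ -345.43)
c = 9672/7 (c = -4*(-2418/7) = 9672/7 ≈ 1381.7)
(c - v(14, 5))*1997 = (9672/7 - 1*5)*1997 = (9672/7 - 5)*1997 = (9637/7)*1997 = 19245089/7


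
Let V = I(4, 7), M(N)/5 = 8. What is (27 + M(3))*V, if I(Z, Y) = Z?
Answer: 268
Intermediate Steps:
M(N) = 40 (M(N) = 5*8 = 40)
V = 4
(27 + M(3))*V = (27 + 40)*4 = 67*4 = 268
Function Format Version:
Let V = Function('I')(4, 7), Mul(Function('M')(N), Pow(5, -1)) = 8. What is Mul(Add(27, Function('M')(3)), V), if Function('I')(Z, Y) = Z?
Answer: 268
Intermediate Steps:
Function('M')(N) = 40 (Function('M')(N) = Mul(5, 8) = 40)
V = 4
Mul(Add(27, Function('M')(3)), V) = Mul(Add(27, 40), 4) = Mul(67, 4) = 268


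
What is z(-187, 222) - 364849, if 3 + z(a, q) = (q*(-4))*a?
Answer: -198796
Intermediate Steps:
z(a, q) = -3 - 4*a*q (z(a, q) = -3 + (q*(-4))*a = -3 + (-4*q)*a = -3 - 4*a*q)
z(-187, 222) - 364849 = (-3 - 4*(-187)*222) - 364849 = (-3 + 166056) - 364849 = 166053 - 364849 = -198796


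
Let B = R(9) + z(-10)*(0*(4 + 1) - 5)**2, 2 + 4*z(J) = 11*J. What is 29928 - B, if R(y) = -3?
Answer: 30631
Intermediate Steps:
z(J) = -1/2 + 11*J/4 (z(J) = -1/2 + (11*J)/4 = -1/2 + 11*J/4)
B = -703 (B = -3 + (-1/2 + (11/4)*(-10))*(0*(4 + 1) - 5)**2 = -3 + (-1/2 - 55/2)*(0*5 - 5)**2 = -3 - 28*(0 - 5)**2 = -3 - 28*(-5)**2 = -3 - 28*25 = -3 - 700 = -703)
29928 - B = 29928 - 1*(-703) = 29928 + 703 = 30631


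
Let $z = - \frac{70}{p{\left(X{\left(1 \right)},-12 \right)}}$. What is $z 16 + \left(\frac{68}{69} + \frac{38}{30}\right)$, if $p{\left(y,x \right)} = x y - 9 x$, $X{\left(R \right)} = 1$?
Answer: $- \frac{3248}{345} \approx -9.4145$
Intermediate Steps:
$p{\left(y,x \right)} = - 9 x + x y$
$z = - \frac{35}{48}$ ($z = - \frac{70}{\left(-12\right) \left(-9 + 1\right)} = - \frac{70}{\left(-12\right) \left(-8\right)} = - \frac{70}{96} = \left(-70\right) \frac{1}{96} = - \frac{35}{48} \approx -0.72917$)
$z 16 + \left(\frac{68}{69} + \frac{38}{30}\right) = \left(- \frac{35}{48}\right) 16 + \left(\frac{68}{69} + \frac{38}{30}\right) = - \frac{35}{3} + \left(68 \cdot \frac{1}{69} + 38 \cdot \frac{1}{30}\right) = - \frac{35}{3} + \left(\frac{68}{69} + \frac{19}{15}\right) = - \frac{35}{3} + \frac{259}{115} = - \frac{3248}{345}$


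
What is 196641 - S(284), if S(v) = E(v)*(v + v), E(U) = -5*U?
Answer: 1003201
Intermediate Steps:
S(v) = -10*v² (S(v) = (-5*v)*(v + v) = (-5*v)*(2*v) = -10*v²)
196641 - S(284) = 196641 - (-10)*284² = 196641 - (-10)*80656 = 196641 - 1*(-806560) = 196641 + 806560 = 1003201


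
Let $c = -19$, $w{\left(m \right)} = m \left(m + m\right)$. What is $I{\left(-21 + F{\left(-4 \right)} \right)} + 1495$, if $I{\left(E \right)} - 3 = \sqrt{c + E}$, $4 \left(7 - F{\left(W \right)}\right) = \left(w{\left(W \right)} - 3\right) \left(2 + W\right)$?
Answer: $1498 + \frac{i \sqrt{74}}{2} \approx 1498.0 + 4.3012 i$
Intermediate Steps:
$w{\left(m \right)} = 2 m^{2}$ ($w{\left(m \right)} = m 2 m = 2 m^{2}$)
$F{\left(W \right)} = 7 - \frac{\left(-3 + 2 W^{2}\right) \left(2 + W\right)}{4}$ ($F{\left(W \right)} = 7 - \frac{\left(2 W^{2} - 3\right) \left(2 + W\right)}{4} = 7 - \frac{\left(-3 + 2 W^{2}\right) \left(2 + W\right)}{4}$)
$I{\left(E \right)} = 3 + \sqrt{-19 + E}$
$I{\left(-21 + F{\left(-4 \right)} \right)} + 1495 = \left(3 + \sqrt{-19 + \left(-21 + \left(\frac{17}{2} - \left(-4\right)^{2} - \frac{\left(-4\right)^{3}}{2} + \frac{3}{4} \left(-4\right)\right)\right)}\right) + 1495 = \left(3 + \sqrt{-19 - - \frac{1}{2}}\right) + 1495 = \left(3 + \sqrt{-19 + \left(-21 + \left(\frac{17}{2} - 16 + 32 - 3\right)\right)}\right) + 1495 = \left(3 + \sqrt{-19 + \left(-21 + \frac{43}{2}\right)}\right) + 1495 = \left(3 + \sqrt{-19 + \frac{1}{2}}\right) + 1495 = \left(3 + \sqrt{- \frac{37}{2}}\right) + 1495 = \left(3 + \frac{i \sqrt{74}}{2}\right) + 1495 = 1498 + \frac{i \sqrt{74}}{2}$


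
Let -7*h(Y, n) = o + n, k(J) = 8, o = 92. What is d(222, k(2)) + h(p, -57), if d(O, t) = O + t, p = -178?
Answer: 225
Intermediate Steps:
h(Y, n) = -92/7 - n/7 (h(Y, n) = -(92 + n)/7 = -92/7 - n/7)
d(222, k(2)) + h(p, -57) = (222 + 8) + (-92/7 - ⅐*(-57)) = 230 + (-92/7 + 57/7) = 230 - 5 = 225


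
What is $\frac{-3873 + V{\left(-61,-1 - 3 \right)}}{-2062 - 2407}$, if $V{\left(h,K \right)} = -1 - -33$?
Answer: $\frac{3841}{4469} \approx 0.85948$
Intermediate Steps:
$V{\left(h,K \right)} = 32$ ($V{\left(h,K \right)} = -1 + 33 = 32$)
$\frac{-3873 + V{\left(-61,-1 - 3 \right)}}{-2062 - 2407} = \frac{-3873 + 32}{-2062 - 2407} = - \frac{3841}{-4469} = \left(-3841\right) \left(- \frac{1}{4469}\right) = \frac{3841}{4469}$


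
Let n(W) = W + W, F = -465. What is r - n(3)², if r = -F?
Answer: 429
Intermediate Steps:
n(W) = 2*W
r = 465 (r = -1*(-465) = 465)
r - n(3)² = 465 - (2*3)² = 465 - 1*6² = 465 - 1*36 = 465 - 36 = 429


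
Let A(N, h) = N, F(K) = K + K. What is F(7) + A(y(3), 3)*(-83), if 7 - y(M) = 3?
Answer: -318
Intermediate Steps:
F(K) = 2*K
y(M) = 4 (y(M) = 7 - 1*3 = 7 - 3 = 4)
F(7) + A(y(3), 3)*(-83) = 2*7 + 4*(-83) = 14 - 332 = -318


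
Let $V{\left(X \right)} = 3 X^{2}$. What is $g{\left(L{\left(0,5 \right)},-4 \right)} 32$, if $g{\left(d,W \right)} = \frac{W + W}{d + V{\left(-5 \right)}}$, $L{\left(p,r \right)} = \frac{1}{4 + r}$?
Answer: $- \frac{576}{169} \approx -3.4083$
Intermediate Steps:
$g{\left(d,W \right)} = \frac{2 W}{75 + d}$ ($g{\left(d,W \right)} = \frac{W + W}{d + 3 \left(-5\right)^{2}} = \frac{2 W}{d + 3 \cdot 25} = \frac{2 W}{d + 75} = \frac{2 W}{75 + d}$)
$g{\left(L{\left(0,5 \right)},-4 \right)} 32 = 2 \left(-4\right) \frac{1}{75 + \frac{1}{4 + 5}} \cdot 32 = 2 \left(-4\right) \frac{1}{75 + \frac{1}{9}} \cdot 32 = 2 \left(-4\right) \frac{1}{\frac{676}{9}} \cdot 32 = 2 \left(-4\right) \frac{9}{676} \cdot 32 = \left(- \frac{18}{169}\right) 32 = - \frac{576}{169}$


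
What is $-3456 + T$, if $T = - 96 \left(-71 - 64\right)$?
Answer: $9504$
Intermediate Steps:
$T = 12960$ ($T = \left(-96\right) \left(-135\right) = 12960$)
$-3456 + T = -3456 + 12960 = 9504$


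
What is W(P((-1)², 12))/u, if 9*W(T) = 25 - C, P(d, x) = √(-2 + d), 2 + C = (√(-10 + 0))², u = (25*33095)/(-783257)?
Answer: -28980509/7446375 ≈ -3.8919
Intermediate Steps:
u = -827375/783257 (u = 827375*(-1/783257) = -827375/783257 ≈ -1.0563)
C = -12 (C = -2 + (√(-10 + 0))² = -2 + (√(-10))² = -2 + (I*√10)² = -2 - 10 = -12)
W(T) = 37/9 (W(T) = (25 - 1*(-12))/9 = (25 + 12)/9 = (⅑)*37 = 37/9)
W(P((-1)², 12))/u = 37/(9*(-827375/783257)) = (37/9)*(-783257/827375) = -28980509/7446375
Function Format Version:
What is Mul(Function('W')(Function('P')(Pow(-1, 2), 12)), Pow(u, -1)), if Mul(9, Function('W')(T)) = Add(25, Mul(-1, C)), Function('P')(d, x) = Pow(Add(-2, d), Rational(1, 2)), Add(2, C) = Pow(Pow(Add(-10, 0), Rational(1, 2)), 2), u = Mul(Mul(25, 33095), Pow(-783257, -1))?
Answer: Rational(-28980509, 7446375) ≈ -3.8919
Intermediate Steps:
u = Rational(-827375, 783257) (u = Mul(827375, Rational(-1, 783257)) = Rational(-827375, 783257) ≈ -1.0563)
C = -12 (C = Add(-2, Pow(Pow(Add(-10, 0), Rational(1, 2)), 2)) = Add(-2, Pow(Pow(-10, Rational(1, 2)), 2)) = Add(-2, Pow(Mul(I, Pow(10, Rational(1, 2))), 2)) = Add(-2, -10) = -12)
Function('W')(T) = Rational(37, 9) (Function('W')(T) = Mul(Rational(1, 9), Add(25, Mul(-1, -12))) = Mul(Rational(1, 9), Add(25, 12)) = Mul(Rational(1, 9), 37) = Rational(37, 9))
Mul(Function('W')(Function('P')(Pow(-1, 2), 12)), Pow(u, -1)) = Mul(Rational(37, 9), Pow(Rational(-827375, 783257), -1)) = Mul(Rational(37, 9), Rational(-783257, 827375)) = Rational(-28980509, 7446375)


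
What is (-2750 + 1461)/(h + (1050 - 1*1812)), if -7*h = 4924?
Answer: 9023/10258 ≈ 0.87961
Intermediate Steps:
h = -4924/7 (h = -⅐*4924 = -4924/7 ≈ -703.43)
(-2750 + 1461)/(h + (1050 - 1*1812)) = (-2750 + 1461)/(-4924/7 + (1050 - 1*1812)) = -1289/(-4924/7 + (1050 - 1812)) = -1289/(-4924/7 - 762) = -1289/(-10258/7) = -1289*(-7/10258) = 9023/10258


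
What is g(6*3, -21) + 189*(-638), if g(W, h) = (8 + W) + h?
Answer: -120577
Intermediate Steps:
g(W, h) = 8 + W + h
g(6*3, -21) + 189*(-638) = (8 + 6*3 - 21) + 189*(-638) = (8 + 18 - 21) - 120582 = 5 - 120582 = -120577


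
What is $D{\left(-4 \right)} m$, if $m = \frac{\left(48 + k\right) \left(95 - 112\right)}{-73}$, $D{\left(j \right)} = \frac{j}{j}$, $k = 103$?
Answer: $\frac{2567}{73} \approx 35.164$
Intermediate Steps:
$D{\left(j \right)} = 1$
$m = \frac{2567}{73}$ ($m = \frac{\left(48 + 103\right) \left(95 - 112\right)}{-73} = 151 \left(-17\right) \left(- \frac{1}{73}\right) = \left(-2567\right) \left(- \frac{1}{73}\right) = \frac{2567}{73} \approx 35.164$)
$D{\left(-4 \right)} m = 1 \cdot \frac{2567}{73} = \frac{2567}{73}$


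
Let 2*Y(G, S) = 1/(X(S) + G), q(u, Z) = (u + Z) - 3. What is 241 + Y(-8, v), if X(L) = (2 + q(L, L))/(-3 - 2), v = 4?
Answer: 22649/94 ≈ 240.95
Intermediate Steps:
q(u, Z) = -3 + Z + u (q(u, Z) = (Z + u) - 3 = -3 + Z + u)
X(L) = 1/5 - 2*L/5 (X(L) = (2 + (-3 + L + L))/(-3 - 2) = (2 + (-3 + 2*L))/(-5) = (-1 + 2*L)*(-1/5) = 1/5 - 2*L/5)
Y(G, S) = 1/(2*(1/5 + G - 2*S/5)) (Y(G, S) = 1/(2*((1/5 - 2*S/5) + G)) = 1/(2*(1/5 + G - 2*S/5)))
241 + Y(-8, v) = 241 + 5/(2*(1 - 2*4 + 5*(-8))) = 241 + 5/(2*(1 - 8 - 40)) = 241 + (5/2)/(-47) = 241 + (5/2)*(-1/47) = 241 - 5/94 = 22649/94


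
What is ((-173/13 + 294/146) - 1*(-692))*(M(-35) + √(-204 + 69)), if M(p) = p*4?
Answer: -90438600/949 + 1937970*I*√15/949 ≈ -95299.0 + 7909.1*I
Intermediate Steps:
M(p) = 4*p
((-173/13 + 294/146) - 1*(-692))*(M(-35) + √(-204 + 69)) = ((-173/13 + 294/146) - 1*(-692))*(4*(-35) + √(-204 + 69)) = ((-173*1/13 + 294*(1/146)) + 692)*(-140 + √(-135)) = ((-173/13 + 147/73) + 692)*(-140 + 3*I*√15) = (-10718/949 + 692)*(-140 + 3*I*√15) = 645990*(-140 + 3*I*√15)/949 = -90438600/949 + 1937970*I*√15/949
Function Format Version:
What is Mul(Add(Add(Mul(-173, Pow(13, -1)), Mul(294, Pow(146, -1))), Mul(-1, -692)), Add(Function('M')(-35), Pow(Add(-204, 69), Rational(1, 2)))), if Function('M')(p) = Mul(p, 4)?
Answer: Add(Rational(-90438600, 949), Mul(Rational(1937970, 949), I, Pow(15, Rational(1, 2)))) ≈ Add(-95299., Mul(7909.1, I))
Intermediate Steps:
Function('M')(p) = Mul(4, p)
Mul(Add(Add(Mul(-173, Pow(13, -1)), Mul(294, Pow(146, -1))), Mul(-1, -692)), Add(Function('M')(-35), Pow(Add(-204, 69), Rational(1, 2)))) = Mul(Add(Add(Mul(-173, Pow(13, -1)), Mul(294, Pow(146, -1))), Mul(-1, -692)), Add(Mul(4, -35), Pow(Add(-204, 69), Rational(1, 2)))) = Mul(Add(Add(Mul(-173, Rational(1, 13)), Mul(294, Rational(1, 146))), 692), Add(-140, Pow(-135, Rational(1, 2)))) = Mul(Add(Add(Rational(-173, 13), Rational(147, 73)), 692), Add(-140, Mul(3, I, Pow(15, Rational(1, 2))))) = Mul(Add(Rational(-10718, 949), 692), Add(-140, Mul(3, I, Pow(15, Rational(1, 2))))) = Mul(Rational(645990, 949), Add(-140, Mul(3, I, Pow(15, Rational(1, 2))))) = Add(Rational(-90438600, 949), Mul(Rational(1937970, 949), I, Pow(15, Rational(1, 2))))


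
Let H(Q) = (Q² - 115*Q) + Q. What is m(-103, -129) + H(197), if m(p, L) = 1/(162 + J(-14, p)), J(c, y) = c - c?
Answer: 2648863/162 ≈ 16351.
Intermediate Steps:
J(c, y) = 0
m(p, L) = 1/162 (m(p, L) = 1/(162 + 0) = 1/162)
H(Q) = Q² - 114*Q
m(-103, -129) + H(197) = 1/162 + 197*(-114 + 197) = 1/162 + 197*83 = 1/162 + 16351 = 2648863/162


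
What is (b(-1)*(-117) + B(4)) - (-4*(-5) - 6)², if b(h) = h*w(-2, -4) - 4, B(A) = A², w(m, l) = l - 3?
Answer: -531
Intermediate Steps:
w(m, l) = -3 + l
b(h) = -4 - 7*h (b(h) = h*(-3 - 4) - 4 = h*(-7) - 4 = -7*h - 4 = -4 - 7*h)
(b(-1)*(-117) + B(4)) - (-4*(-5) - 6)² = ((-4 - 7*(-1))*(-117) + 4²) - (-4*(-5) - 6)² = ((-4 + 7)*(-117) + 16) - (20 - 6)² = (3*(-117) + 16) - 1*14² = (-351 + 16) - 1*196 = -335 - 196 = -531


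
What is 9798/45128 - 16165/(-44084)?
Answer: 36294661/62169461 ≈ 0.58380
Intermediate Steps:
9798/45128 - 16165/(-44084) = 9798*(1/45128) - 16165*(-1/44084) = 4899/22564 + 16165/44084 = 36294661/62169461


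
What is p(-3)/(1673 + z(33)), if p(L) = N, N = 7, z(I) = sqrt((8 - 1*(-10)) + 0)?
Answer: 11711/2798911 - 21*sqrt(2)/2798911 ≈ 0.0041735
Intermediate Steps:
z(I) = 3*sqrt(2) (z(I) = sqrt((8 + 10) + 0) = sqrt(18 + 0) = sqrt(18) = 3*sqrt(2))
p(L) = 7
p(-3)/(1673 + z(33)) = 7/(1673 + 3*sqrt(2))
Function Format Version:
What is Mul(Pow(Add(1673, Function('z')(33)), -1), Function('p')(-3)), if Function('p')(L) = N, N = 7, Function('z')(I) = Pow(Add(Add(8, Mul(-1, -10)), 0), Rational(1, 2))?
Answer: Add(Rational(11711, 2798911), Mul(Rational(-21, 2798911), Pow(2, Rational(1, 2)))) ≈ 0.0041735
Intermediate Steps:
Function('z')(I) = Mul(3, Pow(2, Rational(1, 2))) (Function('z')(I) = Pow(Add(Add(8, 10), 0), Rational(1, 2)) = Pow(Add(18, 0), Rational(1, 2)) = Pow(18, Rational(1, 2)) = Mul(3, Pow(2, Rational(1, 2))))
Function('p')(L) = 7
Mul(Pow(Add(1673, Function('z')(33)), -1), Function('p')(-3)) = Mul(Pow(Add(1673, Mul(3, Pow(2, Rational(1, 2)))), -1), 7) = Mul(7, Pow(Add(1673, Mul(3, Pow(2, Rational(1, 2)))), -1))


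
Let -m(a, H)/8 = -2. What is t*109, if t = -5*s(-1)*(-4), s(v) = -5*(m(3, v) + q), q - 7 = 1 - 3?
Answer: -228900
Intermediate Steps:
q = 5 (q = 7 + (1 - 3) = 7 - 2 = 5)
m(a, H) = 16 (m(a, H) = -8*(-2) = 16)
s(v) = -105 (s(v) = -5*(16 + 5) = -5*21 = -105)
t = -2100 (t = -5*(-105)*(-4) = 525*(-4) = -2100)
t*109 = -2100*109 = -228900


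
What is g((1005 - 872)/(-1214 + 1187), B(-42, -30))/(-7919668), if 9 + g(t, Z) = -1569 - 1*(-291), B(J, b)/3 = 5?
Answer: 1287/7919668 ≈ 0.00016251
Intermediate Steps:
B(J, b) = 15 (B(J, b) = 3*5 = 15)
g(t, Z) = -1287 (g(t, Z) = -9 + (-1569 - 1*(-291)) = -9 + (-1569 + 291) = -9 - 1278 = -1287)
g((1005 - 872)/(-1214 + 1187), B(-42, -30))/(-7919668) = -1287/(-7919668) = -1287*(-1/7919668) = 1287/7919668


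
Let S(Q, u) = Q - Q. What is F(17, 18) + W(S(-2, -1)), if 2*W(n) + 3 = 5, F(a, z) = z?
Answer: 19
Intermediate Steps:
S(Q, u) = 0
W(n) = 1 (W(n) = -3/2 + (½)*5 = -3/2 + 5/2 = 1)
F(17, 18) + W(S(-2, -1)) = 18 + 1 = 19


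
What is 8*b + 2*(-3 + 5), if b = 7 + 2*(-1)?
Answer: 44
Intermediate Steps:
b = 5 (b = 7 - 2 = 5)
8*b + 2*(-3 + 5) = 8*5 + 2*(-3 + 5) = 40 + 2*2 = 40 + 4 = 44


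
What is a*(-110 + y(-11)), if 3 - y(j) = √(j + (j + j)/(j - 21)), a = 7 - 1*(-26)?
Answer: -3531 - 33*I*√165/4 ≈ -3531.0 - 105.97*I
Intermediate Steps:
a = 33 (a = 7 + 26 = 33)
y(j) = 3 - √(j + 2*j/(-21 + j)) (y(j) = 3 - √(j + (j + j)/(j - 21)) = 3 - √(j + (2*j)/(-21 + j)) = 3 - √(j + 2*j/(-21 + j)))
a*(-110 + y(-11)) = 33*(-110 + (3 - √(-11*(-19 - 11)/(-21 - 11)))) = 33*(-110 + (3 - √(-11*(-30)/(-32)))) = 33*(-110 + (3 - √(-11*(-1/32)*(-30)))) = 33*(-110 + (3 - √(-165/16))) = 33*(-110 + (3 - I*√165/4)) = 33*(-107 - I*√165/4) = -3531 - 33*I*√165/4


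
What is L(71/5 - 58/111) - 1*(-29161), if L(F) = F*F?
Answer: 9039940306/308025 ≈ 29348.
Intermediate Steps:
L(F) = F**2
L(71/5 - 58/111) - 1*(-29161) = (71/5 - 58/111)**2 - 1*(-29161) = (71*(1/5) - 58*1/111)**2 + 29161 = (71/5 - 58/111)**2 + 29161 = (7591/555)**2 + 29161 = 57623281/308025 + 29161 = 9039940306/308025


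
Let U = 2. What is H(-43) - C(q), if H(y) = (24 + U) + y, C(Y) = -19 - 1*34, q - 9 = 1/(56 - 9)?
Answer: 36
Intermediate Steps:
q = 424/47 (q = 9 + 1/(56 - 9) = 9 + 1/47 = 424/47 ≈ 9.0213)
C(Y) = -53 (C(Y) = -19 - 34 = -53)
H(y) = 26 + y (H(y) = (24 + 2) + y = 26 + y)
H(-43) - C(q) = (26 - 43) - 1*(-53) = -17 + 53 = 36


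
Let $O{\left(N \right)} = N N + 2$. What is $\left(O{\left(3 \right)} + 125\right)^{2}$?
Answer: $18496$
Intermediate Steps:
$O{\left(N \right)} = 2 + N^{2}$ ($O{\left(N \right)} = N^{2} + 2 = 2 + N^{2}$)
$\left(O{\left(3 \right)} + 125\right)^{2} = \left(\left(2 + 3^{2}\right) + 125\right)^{2} = \left(\left(2 + 9\right) + 125\right)^{2} = \left(11 + 125\right)^{2} = 136^{2} = 18496$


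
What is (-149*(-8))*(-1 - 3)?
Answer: -4768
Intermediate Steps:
(-149*(-8))*(-1 - 3) = 1192*(-4) = -4768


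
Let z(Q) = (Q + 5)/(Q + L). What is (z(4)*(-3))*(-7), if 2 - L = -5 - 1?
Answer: 63/4 ≈ 15.750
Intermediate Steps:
L = 8 (L = 2 - (-5 - 1) = 2 - 1*(-6) = 2 + 6 = 8)
z(Q) = (5 + Q)/(8 + Q) (z(Q) = (Q + 5)/(Q + 8) = (5 + Q)/(8 + Q))
(z(4)*(-3))*(-7) = (((5 + 4)/(8 + 4))*(-3))*(-7) = ((9/12)*(-3))*(-7) = (((1/12)*9)*(-3))*(-7) = ((¾)*(-3))*(-7) = -9/4*(-7) = 63/4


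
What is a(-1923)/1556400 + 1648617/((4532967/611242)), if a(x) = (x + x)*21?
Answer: 87132781403994271/391950546600 ≈ 2.2231e+5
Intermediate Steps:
a(x) = 42*x (a(x) = (2*x)*21 = 42*x)
a(-1923)/1556400 + 1648617/((4532967/611242)) = (42*(-1923))/1556400 + 1648617/((4532967/611242)) = -80766*1/1556400 + 1648617/((4532967*(1/611242))) = -13461/259400 + 1648617/(4532967/611242) = -13461/259400 + 1648617*(611242/4532967) = -13461/259400 + 335901317438/1510989 = 87132781403994271/391950546600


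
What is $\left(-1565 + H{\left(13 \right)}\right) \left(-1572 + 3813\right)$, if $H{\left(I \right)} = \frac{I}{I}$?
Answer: $-3504924$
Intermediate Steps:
$H{\left(I \right)} = 1$
$\left(-1565 + H{\left(13 \right)}\right) \left(-1572 + 3813\right) = \left(-1565 + 1\right) \left(-1572 + 3813\right) = \left(-1564\right) 2241 = -3504924$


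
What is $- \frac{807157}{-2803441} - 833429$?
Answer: $- \frac{2336468222032}{2803441} \approx -8.3343 \cdot 10^{5}$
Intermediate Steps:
$- \frac{807157}{-2803441} - 833429 = \left(-807157\right) \left(- \frac{1}{2803441}\right) - 833429 = \frac{807157}{2803441} - 833429 = - \frac{2336468222032}{2803441}$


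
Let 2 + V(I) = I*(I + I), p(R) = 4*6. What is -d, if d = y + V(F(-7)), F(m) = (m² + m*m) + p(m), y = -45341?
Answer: 15575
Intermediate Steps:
p(R) = 24
F(m) = 24 + 2*m² (F(m) = (m² + m*m) + 24 = (m² + m²) + 24 = 2*m² + 24 = 24 + 2*m²)
V(I) = -2 + 2*I² (V(I) = -2 + I*(I + I) = -2 + I*(2*I) = -2 + 2*I²)
d = -15575 (d = -45341 + (-2 + 2*(24 + 2*(-7)²)²) = -45341 + (-2 + 2*(24 + 2*49)²) = -45341 + (-2 + 2*(24 + 98)²) = -45341 + (-2 + 2*122²) = -45341 + (-2 + 2*14884) = -45341 + (-2 + 29768) = -45341 + 29766 = -15575)
-d = -1*(-15575) = 15575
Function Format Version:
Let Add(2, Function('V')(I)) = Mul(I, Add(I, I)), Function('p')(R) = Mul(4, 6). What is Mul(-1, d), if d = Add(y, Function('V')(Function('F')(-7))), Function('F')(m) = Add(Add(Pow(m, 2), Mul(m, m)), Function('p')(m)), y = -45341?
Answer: 15575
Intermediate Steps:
Function('p')(R) = 24
Function('F')(m) = Add(24, Mul(2, Pow(m, 2))) (Function('F')(m) = Add(Add(Pow(m, 2), Mul(m, m)), 24) = Add(Add(Pow(m, 2), Pow(m, 2)), 24) = Add(Mul(2, Pow(m, 2)), 24) = Add(24, Mul(2, Pow(m, 2))))
Function('V')(I) = Add(-2, Mul(2, Pow(I, 2))) (Function('V')(I) = Add(-2, Mul(I, Add(I, I))) = Add(-2, Mul(I, Mul(2, I))) = Add(-2, Mul(2, Pow(I, 2))))
d = -15575 (d = Add(-45341, Add(-2, Mul(2, Pow(Add(24, Mul(2, Pow(-7, 2))), 2)))) = Add(-45341, Add(-2, Mul(2, Pow(Add(24, Mul(2, 49)), 2)))) = Add(-45341, Add(-2, Mul(2, Pow(Add(24, 98), 2)))) = Add(-45341, Add(-2, Mul(2, Pow(122, 2)))) = Add(-45341, Add(-2, Mul(2, 14884))) = Add(-45341, Add(-2, 29768)) = Add(-45341, 29766) = -15575)
Mul(-1, d) = Mul(-1, -15575) = 15575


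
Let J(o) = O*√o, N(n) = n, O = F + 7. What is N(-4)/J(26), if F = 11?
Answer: -√26/117 ≈ -0.043581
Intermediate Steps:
O = 18 (O = 11 + 7 = 18)
J(o) = 18*√o
N(-4)/J(26) = -4*√26/468 = -√26/117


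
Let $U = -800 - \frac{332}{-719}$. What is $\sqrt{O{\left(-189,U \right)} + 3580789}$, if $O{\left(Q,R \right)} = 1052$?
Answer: $\sqrt{3581841} \approx 1892.6$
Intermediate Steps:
$U = - \frac{574868}{719}$ ($U = -800 - - \frac{332}{719} = -800 + \frac{332}{719} = - \frac{574868}{719} \approx -799.54$)
$\sqrt{O{\left(-189,U \right)} + 3580789} = \sqrt{1052 + 3580789} = \sqrt{3581841}$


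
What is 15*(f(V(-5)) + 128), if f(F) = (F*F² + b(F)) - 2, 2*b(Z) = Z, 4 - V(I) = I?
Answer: 25785/2 ≈ 12893.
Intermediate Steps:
V(I) = 4 - I
b(Z) = Z/2
f(F) = -2 + F³ + F/2 (f(F) = (F*F² + F/2) - 2 = (F³ + F/2) - 2 = -2 + F³ + F/2)
15*(f(V(-5)) + 128) = 15*((-2 + (4 - 1*(-5))³ + (4 - 1*(-5))/2) + 128) = 15*((-2 + (4 + 5)³ + (4 + 5)/2) + 128) = 15*((-2 + 9³ + (½)*9) + 128) = 15*((-2 + 729 + 9/2) + 128) = 15*(1463/2 + 128) = 15*(1719/2) = 25785/2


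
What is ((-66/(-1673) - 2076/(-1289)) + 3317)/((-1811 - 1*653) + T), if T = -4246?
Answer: -7156658771/14470094870 ≈ -0.49458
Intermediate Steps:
((-66/(-1673) - 2076/(-1289)) + 3317)/((-1811 - 1*653) + T) = ((-66/(-1673) - 2076/(-1289)) + 3317)/((-1811 - 1*653) - 4246) = ((-66*(-1/1673) - 2076*(-1/1289)) + 3317)/((-1811 - 653) - 4246) = ((66/1673 + 2076/1289) + 3317)/(-2464 - 4246) = (3558222/2156497 + 3317)/(-6710) = (7156658771/2156497)*(-1/6710) = -7156658771/14470094870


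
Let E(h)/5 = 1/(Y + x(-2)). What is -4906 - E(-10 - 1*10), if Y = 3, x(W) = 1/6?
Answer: -93244/19 ≈ -4907.6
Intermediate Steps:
x(W) = ⅙
E(h) = 30/19 (E(h) = 5/(3 + ⅙) = 5/(19/6) = 5*(6/19) = 30/19)
-4906 - E(-10 - 1*10) = -4906 - 1*30/19 = -4906 - 30/19 = -93244/19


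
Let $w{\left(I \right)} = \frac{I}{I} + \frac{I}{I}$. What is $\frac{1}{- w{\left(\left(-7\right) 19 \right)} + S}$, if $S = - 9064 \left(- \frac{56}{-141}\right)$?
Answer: $- \frac{141}{507866} \approx -0.00027763$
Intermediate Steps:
$w{\left(I \right)} = 2$ ($w{\left(I \right)} = 1 + 1 = 2$)
$S = - \frac{507584}{141}$ ($S = - 9064 \left(\left(-56\right) \left(- \frac{1}{141}\right)\right) = \left(-9064\right) \frac{56}{141} = - \frac{507584}{141} \approx -3599.9$)
$\frac{1}{- w{\left(\left(-7\right) 19 \right)} + S} = \frac{1}{\left(-1\right) 2 - \frac{507584}{141}} = \frac{1}{-2 - \frac{507584}{141}} = \frac{1}{- \frac{507866}{141}} = - \frac{141}{507866}$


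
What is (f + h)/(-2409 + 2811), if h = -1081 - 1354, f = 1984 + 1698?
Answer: 1247/402 ≈ 3.1020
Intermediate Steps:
f = 3682
h = -2435
(f + h)/(-2409 + 2811) = (3682 - 2435)/(-2409 + 2811) = 1247/402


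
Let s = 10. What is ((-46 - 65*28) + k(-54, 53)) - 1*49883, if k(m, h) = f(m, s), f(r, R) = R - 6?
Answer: -51745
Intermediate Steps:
f(r, R) = -6 + R
k(m, h) = 4 (k(m, h) = -6 + 10 = 4)
((-46 - 65*28) + k(-54, 53)) - 1*49883 = ((-46 - 65*28) + 4) - 1*49883 = ((-46 - 1820) + 4) - 49883 = (-1866 + 4) - 49883 = -1862 - 49883 = -51745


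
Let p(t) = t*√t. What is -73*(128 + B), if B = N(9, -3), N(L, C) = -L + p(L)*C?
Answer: -2774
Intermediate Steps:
p(t) = t^(3/2)
N(L, C) = -L + C*L^(3/2) (N(L, C) = -L + L^(3/2)*C = -L + C*L^(3/2))
B = -90 (B = -1*9 - 3*9^(3/2) = -9 - 3*27 = -9 - 81 = -90)
-73*(128 + B) = -73*(128 - 90) = -73*38 = -2774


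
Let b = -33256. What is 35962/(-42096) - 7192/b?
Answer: -55824865/87496536 ≈ -0.63802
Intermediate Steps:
35962/(-42096) - 7192/b = 35962/(-42096) - 7192/(-33256) = 35962*(-1/42096) - 7192*(-1/33256) = -17981/21048 + 899/4157 = -55824865/87496536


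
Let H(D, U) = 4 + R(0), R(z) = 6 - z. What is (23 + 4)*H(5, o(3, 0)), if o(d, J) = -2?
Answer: 270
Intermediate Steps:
H(D, U) = 10 (H(D, U) = 4 + (6 - 1*0) = 4 + (6 + 0) = 4 + 6 = 10)
(23 + 4)*H(5, o(3, 0)) = (23 + 4)*10 = 27*10 = 270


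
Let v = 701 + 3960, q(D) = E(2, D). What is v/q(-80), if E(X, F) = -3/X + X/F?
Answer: -186440/61 ≈ -3056.4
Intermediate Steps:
q(D) = -3/2 + 2/D
v = 4661
v/q(-80) = 4661/(-3/2 + 2/(-80)) = 4661/(-3/2 + 2*(-1/80)) = 4661/(-3/2 - 1/40) = 4661/(-61/40) = 4661*(-40/61) = -186440/61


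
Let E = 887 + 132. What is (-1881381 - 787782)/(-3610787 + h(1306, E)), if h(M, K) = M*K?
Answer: 889721/759991 ≈ 1.1707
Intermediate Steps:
E = 1019
h(M, K) = K*M
(-1881381 - 787782)/(-3610787 + h(1306, E)) = (-1881381 - 787782)/(-3610787 + 1019*1306) = -2669163/(-3610787 + 1330814) = -2669163/(-2279973) = -2669163*(-1/2279973) = 889721/759991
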